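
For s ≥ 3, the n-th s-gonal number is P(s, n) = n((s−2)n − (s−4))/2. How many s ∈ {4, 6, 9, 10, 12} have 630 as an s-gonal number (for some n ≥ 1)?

s = 4: P(4, 25) = 625 and P(4, 26) = 676; 630 is not s-gonal.
s = 6: P(6, 18) = 630. ✓
s = 9: P(9, 13) = 559 and P(9, 14) = 651; 630 is not s-gonal.
s = 10: P(10, 12) = 540 and P(10, 13) = 637; 630 is not s-gonal.
s = 12: P(12, 11) = 561 and P(12, 12) = 672; 630 is not s-gonal.
Hits: s ∈ {6} → 1.

1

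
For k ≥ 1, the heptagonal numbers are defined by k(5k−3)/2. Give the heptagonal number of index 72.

The 72nd heptagonal number is n(5n−3)/2 with n = 72.
72·(5·72 − 3)/2 = 72·357/2 = 12852.

12852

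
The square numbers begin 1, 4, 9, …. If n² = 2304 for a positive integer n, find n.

48

We need n² = 2304, so n = √2304 = 48.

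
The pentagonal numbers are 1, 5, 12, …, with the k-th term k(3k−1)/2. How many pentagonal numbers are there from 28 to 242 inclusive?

8

The n-th pentagonal number is n(3n−1)/2.
Smallest index with value ≥ 28: n = 5 (giving 35).
Largest index with value ≤ 242: n = 12 (giving 210).
Indices 5 through 12: 8 terms.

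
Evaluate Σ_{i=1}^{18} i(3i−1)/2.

Σ i(3i−1)/2 = (3Σi² − Σi) / 2 over i = 1..18.
Σi = 171 and Σi² = 2109.
(3·2109 − 1·171) / 2 = 6156/2 = 3078.

3078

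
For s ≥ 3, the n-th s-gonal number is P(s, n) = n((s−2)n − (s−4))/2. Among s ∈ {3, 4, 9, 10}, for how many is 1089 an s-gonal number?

s = 3: P(3, 46) = 1081 and P(3, 47) = 1128; 1089 is not s-gonal.
s = 4: P(4, 33) = 1089. ✓
s = 9: P(9, 18) = 1089. ✓
s = 10: P(10, 16) = 976 and P(10, 17) = 1105; 1089 is not s-gonal.
Hits: s ∈ {4, 9} → 2.

2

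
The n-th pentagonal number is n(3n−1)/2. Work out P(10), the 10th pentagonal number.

10·(3·10 − 1)/2 = 10·29/2 = 145.

145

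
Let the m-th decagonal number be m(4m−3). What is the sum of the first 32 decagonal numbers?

Σ i(4i−3) = 4Σi² − 3Σi over i = 1..32.
Σi = 528 and Σi² = 11440.
4·11440 − 3·528 = 44176.

44176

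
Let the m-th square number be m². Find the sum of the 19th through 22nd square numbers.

Σ_{i=19}^{22} i² = 3795 − 2109 = 1686.

1686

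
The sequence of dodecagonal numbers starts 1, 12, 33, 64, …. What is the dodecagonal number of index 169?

142129

The 169th dodecagonal number is n(5n−4) with n = 169.
169·(5·169 − 4) = 169·841 = 142129.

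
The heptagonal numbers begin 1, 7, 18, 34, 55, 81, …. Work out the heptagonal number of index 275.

188650

The 275th heptagonal number is n(5n−3)/2 with n = 275.
275·(5·275 − 3)/2 = 275·1372/2 = 275·686 = 188650.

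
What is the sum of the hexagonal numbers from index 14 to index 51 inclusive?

88179

Σ i(2i−1) = 2Σi² − Σi over i = 14..51.
Σi = 1326 − 91 = 1235 and Σi² = 45526 − 819 = 44707.
2·44707 − 1·1235 = 88179.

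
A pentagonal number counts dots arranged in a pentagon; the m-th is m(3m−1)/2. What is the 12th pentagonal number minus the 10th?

65

12·(3·12 − 1)/2 = 210 and 10·(3·10 − 1)/2 = 145.
Difference: 210 − 145 = 65.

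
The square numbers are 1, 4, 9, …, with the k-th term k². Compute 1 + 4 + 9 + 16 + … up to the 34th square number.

13685

Σ_{i=1}^{34} i² = 34·35·69/6 = 13685.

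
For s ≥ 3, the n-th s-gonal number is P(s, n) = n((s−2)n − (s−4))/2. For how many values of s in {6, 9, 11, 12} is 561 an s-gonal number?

2

s = 6: P(6, 17) = 561. ✓
s = 9: P(9, 13) = 559 and P(9, 14) = 651; 561 is not s-gonal.
s = 11: P(11, 11) = 506 and P(11, 12) = 606; 561 is not s-gonal.
s = 12: P(12, 11) = 561. ✓
Hits: s ∈ {6, 12} → 2.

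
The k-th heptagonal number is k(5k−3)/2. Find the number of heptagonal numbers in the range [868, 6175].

The n-th heptagonal number is n(5n−3)/2.
Smallest index with value ≥ 868: n = 19 (giving 874).
Largest index with value ≤ 6175: n = 50 (giving 6175).
Indices 19 through 50: 32 terms.

32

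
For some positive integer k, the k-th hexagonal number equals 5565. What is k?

53

Set n(2n−1) = 5565, giving 2n² − n − 5565 = 0.
So n = (1 + 211) / 4 = 212/4 = 53.
Check: 53·(2·53 − 1) = 5565. ✓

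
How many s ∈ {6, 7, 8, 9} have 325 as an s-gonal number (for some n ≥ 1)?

s = 6: P(6, 13) = 325. ✓
s = 7: P(7, 11) = 286 and P(7, 12) = 342; 325 is not s-gonal.
s = 8: P(8, 10) = 280 and P(8, 11) = 341; 325 is not s-gonal.
s = 9: P(9, 10) = 325. ✓
Hits: s ∈ {6, 9} → 2.

2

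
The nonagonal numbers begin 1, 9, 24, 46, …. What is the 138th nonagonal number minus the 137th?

960

Consecutive nonagonal numbers differ by 7n − 6: here 7·138 − 6 = 960.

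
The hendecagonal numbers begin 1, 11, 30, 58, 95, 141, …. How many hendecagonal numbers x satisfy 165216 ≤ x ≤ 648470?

189

The n-th hendecagonal number is n(9n−7)/2.
Smallest index with value ≥ 165216: n = 192 (giving 165216).
Largest index with value ≤ 648470: n = 380 (giving 648470).
Indices 192 through 380: 189 terms.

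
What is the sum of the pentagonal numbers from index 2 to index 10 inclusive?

Σ i(3i−1)/2 = (3Σi² − Σi) / 2 over i = 2..10.
Σi = 55 − 1 = 54 and Σi² = 385 − 1 = 384.
(3·384 − 1·54) / 2 = 1098/2 = 549.

549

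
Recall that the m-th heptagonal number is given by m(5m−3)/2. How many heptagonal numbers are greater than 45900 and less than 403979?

267

The n-th heptagonal number is n(5n−3)/2.
Smallest index with value > 45900: n = 136 (giving 46036).
Largest index with value < 403979: n = 402 (giving 403407).
Indices 136 through 402: 267 terms.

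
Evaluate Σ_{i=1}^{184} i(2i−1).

4169900

Σ i(2i−1) = 2Σi² − Σi over i = 1..184.
Σi = 17020 and Σi² = 2093460.
2·2093460 − 1·17020 = 4169900.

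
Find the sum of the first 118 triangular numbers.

280840

Σ i(i+1)/2 = (Σi² + Σi) / 2 over i = 1..118.
Σi = 7021 and Σi² = 554659.
(1·554659 + 1·7021) / 2 = 561680/2 = 280840.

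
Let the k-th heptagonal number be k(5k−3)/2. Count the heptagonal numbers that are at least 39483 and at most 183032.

145

The n-th heptagonal number is n(5n−3)/2.
Smallest index with value ≥ 39483: n = 126 (giving 39501).
Largest index with value ≤ 183032: n = 270 (giving 181845).
Indices 126 through 270: 145 terms.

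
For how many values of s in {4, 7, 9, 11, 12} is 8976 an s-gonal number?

s = 4: P(4, 94) = 8836 and P(4, 95) = 9025; 8976 is not s-gonal.
s = 7: P(7, 60) = 8910 and P(7, 61) = 9211; 8976 is not s-gonal.
s = 9: P(9, 51) = 8976. ✓
s = 11: P(11, 45) = 8955 and P(11, 46) = 9361; 8976 is not s-gonal.
s = 12: P(12, 42) = 8652 and P(12, 43) = 9073; 8976 is not s-gonal.
Hits: s ∈ {9} → 1.

1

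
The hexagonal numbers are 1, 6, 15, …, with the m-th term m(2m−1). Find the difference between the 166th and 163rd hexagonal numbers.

1971

166·(2·166 − 1) = 54946 and 163·(2·163 − 1) = 52975.
Difference: 54946 − 52975 = 1971.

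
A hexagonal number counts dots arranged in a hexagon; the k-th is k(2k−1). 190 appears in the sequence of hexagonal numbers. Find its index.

Set n(2n−1) = 190, giving 2n² − n − 190 = 0.
The discriminant is 1 + 8·190 = 1521, and √1521 = 39.
So n = (1 + 39) / 4 = 40/4 = 10.
Check: 10·(2·10 − 1) = 190. ✓

10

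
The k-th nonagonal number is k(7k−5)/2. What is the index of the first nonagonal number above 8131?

Solve n(7n−5)/2 > 8131 for integer n.
The largest n with value ≤ 8131 is 48 (since 7944 ≤ 8131 < 8281), so the first above is n = 49, value 8281.

49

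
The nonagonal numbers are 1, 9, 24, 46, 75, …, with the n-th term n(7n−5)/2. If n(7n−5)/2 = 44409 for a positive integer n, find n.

113

Set n(7n−5)/2 = 44409, giving 7n² − 5n − 88818 = 0.
So n = (5 + 1577) / 14 = 1582/14 = 113.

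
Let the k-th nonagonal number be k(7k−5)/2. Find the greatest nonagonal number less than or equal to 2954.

Solve n(7n−5)/2 ≤ 2954 for integer n.
n = 29 gives 2871 ≤ 2954, while n = 30 gives 3075 > 2954; so the answer is 2871.

2871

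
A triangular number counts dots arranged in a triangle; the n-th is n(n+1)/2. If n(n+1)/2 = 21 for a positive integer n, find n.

Set n(n+1)/2 = 21, giving n² + n − 42 = 0.
The discriminant is 1 + 8·21 = 169, and √169 = 13.
So n = (-1 + 13) / 2 = 12/2 = 6.

6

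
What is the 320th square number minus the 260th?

320² = 102400 and 260² = 67600.
Difference: 102400 − 67600 = 34800.

34800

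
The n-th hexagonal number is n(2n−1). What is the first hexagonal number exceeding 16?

28

Solve n(2n−1) > 16 for integer n.
The largest n with value ≤ 16 is 3 (since 15 ≤ 16 < 28), so the first above is n = 4, value 28.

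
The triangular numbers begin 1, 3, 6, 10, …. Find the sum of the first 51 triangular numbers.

Σ i(i+1)/2 = (Σi² + Σi) / 2 over i = 1..51.
Σi = 1326 and Σi² = 45526.
(1·45526 + 1·1326) / 2 = 46852/2 = 23426.

23426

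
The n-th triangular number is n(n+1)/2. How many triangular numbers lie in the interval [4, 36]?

6

The n-th triangular number is n(n+1)/2.
Smallest index with value ≥ 4: n = 3 (giving 6).
Largest index with value ≤ 36: n = 8 (giving 36).
Indices 3 through 8: 6 terms.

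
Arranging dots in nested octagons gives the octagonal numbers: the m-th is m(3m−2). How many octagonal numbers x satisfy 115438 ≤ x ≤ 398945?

169

The n-th octagonal number is n(3n−2).
Smallest index with value ≥ 115438: n = 197 (giving 116033).
Largest index with value ≤ 398945: n = 365 (giving 398945).
Indices 197 through 365: 169 terms.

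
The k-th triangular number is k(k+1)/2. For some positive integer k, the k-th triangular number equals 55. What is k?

Set n(n+1)/2 = 55, giving n² + n − 110 = 0.
The discriminant is 1 + 8·55 = 441, and √441 = 21.
So n = (-1 + 21) / 2 = 20/2 = 10.

10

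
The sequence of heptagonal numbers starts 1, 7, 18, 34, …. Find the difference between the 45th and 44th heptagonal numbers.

Consecutive heptagonal numbers differ by 5n − 4: here 5·45 − 4 = 221.

221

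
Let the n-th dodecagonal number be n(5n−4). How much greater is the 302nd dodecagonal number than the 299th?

9003

302·(5·302 − 4) = 454812 and 299·(5·299 − 4) = 445809.
Difference: 454812 − 445809 = 9003.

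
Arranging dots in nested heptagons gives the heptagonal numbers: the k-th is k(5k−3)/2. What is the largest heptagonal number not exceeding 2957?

Solve n(5n−3)/2 ≤ 2957 for integer n.
n = 34 gives 2839 ≤ 2957, while n = 35 gives 3010 > 2957; so the answer is 2839.

2839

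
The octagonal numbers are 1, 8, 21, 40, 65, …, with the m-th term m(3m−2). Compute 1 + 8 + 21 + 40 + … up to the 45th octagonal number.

Σ i(3i−2) = 3Σi² − 2Σi over i = 1..45.
Σi = 1035 and Σi² = 31395.
3·31395 − 2·1035 = 92115.

92115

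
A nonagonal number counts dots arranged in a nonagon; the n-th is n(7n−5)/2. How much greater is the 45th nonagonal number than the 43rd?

611

45·(7·45 − 5)/2 = 6975 and 43·(7·43 − 5)/2 = 6364.
Difference: 6975 − 6364 = 611.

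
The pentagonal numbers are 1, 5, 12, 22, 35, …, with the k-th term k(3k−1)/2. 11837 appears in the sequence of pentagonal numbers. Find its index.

Set n(3n−1)/2 = 11837, giving 3n² − n − 23674 = 0.
The discriminant is 1 + 24·11837 = 284089, and √284089 = 533.
So n = (1 + 533) / 6 = 534/6 = 89.

89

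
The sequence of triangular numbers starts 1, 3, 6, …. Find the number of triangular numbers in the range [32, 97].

The n-th triangular number is n(n+1)/2.
Smallest index with value ≥ 32: n = 8 (giving 36).
Largest index with value ≤ 97: n = 13 (giving 91).
Indices 8 through 13: 6 terms.

6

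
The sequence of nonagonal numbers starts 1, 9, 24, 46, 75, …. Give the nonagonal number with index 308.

331254

The 308th nonagonal number is n(7n−5)/2 with n = 308.
308·(7·308 − 5)/2 = 308·2151/2 = 331254.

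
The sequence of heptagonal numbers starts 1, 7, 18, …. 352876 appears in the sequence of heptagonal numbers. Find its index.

Set n(5n−3)/2 = 352876, giving 5n² − 3n − 705752 = 0.
The discriminant is 9 + 40·352876 = 14115049, and √14115049 = 3757.
So n = (3 + 3757) / 10 = 3760/10 = 376.

376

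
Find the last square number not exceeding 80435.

Solve n² ≤ 80435 for integer n.
n = 283 gives 80089 ≤ 80435, while n = 284 gives 80656 > 80435; so the answer is 80089.

80089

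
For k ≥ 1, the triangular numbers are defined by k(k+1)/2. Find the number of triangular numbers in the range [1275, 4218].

The n-th triangular number is n(n+1)/2.
Smallest index with value ≥ 1275: n = 50 (giving 1275).
Largest index with value ≤ 4218: n = 91 (giving 4186).
Indices 50 through 91: 42 terms.

42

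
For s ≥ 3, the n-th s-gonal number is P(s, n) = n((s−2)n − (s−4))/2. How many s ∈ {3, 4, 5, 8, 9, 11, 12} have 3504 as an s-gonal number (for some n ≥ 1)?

1

s = 3: P(3, 83) = 3486 and P(3, 84) = 3570; 3504 is not s-gonal.
s = 4: P(4, 59) = 3481 and P(4, 60) = 3600; 3504 is not s-gonal.
s = 5: P(5, 48) = 3432 and P(5, 49) = 3577; 3504 is not s-gonal.
s = 8: P(8, 34) = 3400 and P(8, 35) = 3605; 3504 is not s-gonal.
s = 9: P(9, 32) = 3504. ✓
s = 11: P(11, 28) = 3430 and P(11, 29) = 3683; 3504 is not s-gonal.
s = 12: P(12, 26) = 3276 and P(12, 27) = 3537; 3504 is not s-gonal.
Hits: s ∈ {9} → 1.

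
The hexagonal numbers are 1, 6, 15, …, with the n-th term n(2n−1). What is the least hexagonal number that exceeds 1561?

Solve n(2n−1) > 1561 for integer n.
The largest n with value ≤ 1561 is 28 (since 1540 ≤ 1561 < 1653), so the first above is n = 29, value 1653.

1653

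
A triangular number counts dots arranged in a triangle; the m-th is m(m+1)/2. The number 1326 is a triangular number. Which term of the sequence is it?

Set n(n+1)/2 = 1326, giving n² + n − 2652 = 0.
So n = (-1 + 103) / 2 = 102/2 = 51.

51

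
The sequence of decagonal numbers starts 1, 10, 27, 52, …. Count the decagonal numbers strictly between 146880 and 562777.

183

The n-th decagonal number is n(4n−3).
Smallest index with value > 146880: n = 193 (giving 148417).
Largest index with value < 562777: n = 375 (giving 561375).
Indices 193 through 375: 183 terms.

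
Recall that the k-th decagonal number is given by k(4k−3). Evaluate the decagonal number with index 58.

58·(4·58 − 3) = 58·229 = 13282.

13282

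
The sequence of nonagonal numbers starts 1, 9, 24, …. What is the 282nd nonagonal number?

The 282nd nonagonal number is n(7n−5)/2 with n = 282.
282·(7·282 − 5)/2 = 282·1969/2 = 277629.

277629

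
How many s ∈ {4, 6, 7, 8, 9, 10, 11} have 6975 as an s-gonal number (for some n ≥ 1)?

s = 4: P(4, 83) = 6889 and P(4, 84) = 7056; 6975 is not s-gonal.
s = 6: P(6, 59) = 6903 and P(6, 60) = 7140; 6975 is not s-gonal.
s = 7: P(7, 53) = 6943 and P(7, 54) = 7209; 6975 is not s-gonal.
s = 8: P(8, 48) = 6816 and P(8, 49) = 7105; 6975 is not s-gonal.
s = 9: P(9, 45) = 6975. ✓
s = 10: P(10, 42) = 6930 and P(10, 43) = 7267; 6975 is not s-gonal.
s = 11: P(11, 39) = 6708 and P(11, 40) = 7060; 6975 is not s-gonal.
Hits: s ∈ {9} → 1.

1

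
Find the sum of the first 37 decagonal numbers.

Σ i(4i−3) = 4Σi² − 3Σi over i = 1..37.
Σi = 703 and Σi² = 17575.
4·17575 − 3·703 = 68191.

68191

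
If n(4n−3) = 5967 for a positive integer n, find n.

Set n(4n−3) = 5967, giving 4n² − 3n − 5967 = 0.
So n = (3 + 309) / 8 = 312/8 = 39.

39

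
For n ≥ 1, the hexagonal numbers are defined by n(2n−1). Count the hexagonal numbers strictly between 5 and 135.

The n-th hexagonal number is n(2n−1).
Smallest index with value > 5: n = 2 (giving 6).
Largest index with value < 135: n = 8 (giving 120).
Indices 2 through 8: 7 terms.

7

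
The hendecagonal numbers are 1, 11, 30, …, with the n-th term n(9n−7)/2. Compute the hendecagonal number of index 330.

488895

330·(9·330 − 7)/2 = 330·2963/2 = 488895.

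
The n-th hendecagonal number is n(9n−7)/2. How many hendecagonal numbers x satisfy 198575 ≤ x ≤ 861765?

228

The n-th hendecagonal number is n(9n−7)/2.
Smallest index with value ≥ 198575: n = 211 (giving 199606).
Largest index with value ≤ 861765: n = 438 (giving 861765).
Indices 211 through 438: 228 terms.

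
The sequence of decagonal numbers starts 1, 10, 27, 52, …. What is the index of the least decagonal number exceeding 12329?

Solve n(4n−3) > 12329 for integer n.
The largest n with value ≤ 12329 is 55 (since 11935 ≤ 12329 < 12376), so the first above is n = 56, value 12376.

56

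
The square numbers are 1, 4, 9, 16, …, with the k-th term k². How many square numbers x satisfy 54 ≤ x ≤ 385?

12

The n-th square number is n².
Smallest index with value ≥ 54: n = 8 (giving 64).
Largest index with value ≤ 385: n = 19 (giving 361).
Indices 8 through 19: 12 terms.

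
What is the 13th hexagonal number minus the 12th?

49

Consecutive hexagonal numbers differ by 4n − 3: here 4·13 − 3 = 49.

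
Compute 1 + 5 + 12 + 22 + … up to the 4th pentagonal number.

40

Σ i(3i−1)/2 = (3Σi² − Σi) / 2 over i = 1..4.
Σi = 10 and Σi² = 30.
(3·30 − 1·10) / 2 = 80/2 = 40.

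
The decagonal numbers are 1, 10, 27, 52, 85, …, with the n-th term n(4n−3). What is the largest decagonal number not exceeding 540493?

Solve n(4n−3) ≤ 540493 for integer n.
n = 367 gives 537655 ≤ 540493, while n = 368 gives 540592 > 540493; so the answer is 537655.

537655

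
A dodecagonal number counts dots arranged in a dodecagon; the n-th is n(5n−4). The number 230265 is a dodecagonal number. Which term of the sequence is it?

215

Set n(5n−4) = 230265, giving 5n² − 4n − 230265 = 0.
The discriminant is 16 + 20·230265 = 4605316, and √4605316 = 2146.
So n = (4 + 2146) / 10 = 2150/10 = 215.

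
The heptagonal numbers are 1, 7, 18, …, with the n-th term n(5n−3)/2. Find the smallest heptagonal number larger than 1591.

1651

Solve n(5n−3)/2 > 1591 for integer n.
The largest n with value ≤ 1591 is 25 (since 1525 ≤ 1591 < 1651), so the first above is n = 26, value 1651.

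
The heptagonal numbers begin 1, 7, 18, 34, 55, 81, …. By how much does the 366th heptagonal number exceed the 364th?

3647

366·(5·366 − 3)/2 = 334341 and 364·(5·364 − 3)/2 = 330694.
Difference: 334341 − 330694 = 3647.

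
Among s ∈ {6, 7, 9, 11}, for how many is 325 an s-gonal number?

s = 6: P(6, 13) = 325. ✓
s = 7: P(7, 11) = 286 and P(7, 12) = 342; 325 is not s-gonal.
s = 9: P(9, 10) = 325. ✓
s = 11: P(11, 8) = 260 and P(11, 9) = 333; 325 is not s-gonal.
Hits: s ∈ {6, 9} → 2.

2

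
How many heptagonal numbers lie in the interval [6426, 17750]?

The n-th heptagonal number is n(5n−3)/2.
Smallest index with value ≥ 6426: n = 51 (giving 6426).
Largest index with value ≤ 17750: n = 84 (giving 17514).
Indices 51 through 84: 34 terms.

34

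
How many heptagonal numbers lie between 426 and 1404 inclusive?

The n-th heptagonal number is n(5n−3)/2.
Smallest index with value ≥ 426: n = 14 (giving 469).
Largest index with value ≤ 1404: n = 24 (giving 1404).
Indices 14 through 24: 11 terms.

11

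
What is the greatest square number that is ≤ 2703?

Solve n² ≤ 2703 for integer n.
n = 51 gives 2601 ≤ 2703, while n = 52 gives 2704 > 2703; so the answer is 2601.

2601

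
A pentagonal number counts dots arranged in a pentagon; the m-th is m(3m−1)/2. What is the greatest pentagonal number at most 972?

925

Solve n(3n−1)/2 ≤ 972 for integer n.
n = 25 gives 925 ≤ 972, while n = 26 gives 1001 > 972; so the answer is 925.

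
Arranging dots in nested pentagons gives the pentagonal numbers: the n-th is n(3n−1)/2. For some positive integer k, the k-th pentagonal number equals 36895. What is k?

Set n(3n−1)/2 = 36895, giving 3n² − n − 73790 = 0.
The discriminant is 1 + 24·36895 = 885481, and √885481 = 941.
So n = (1 + 941) / 6 = 942/6 = 157.

157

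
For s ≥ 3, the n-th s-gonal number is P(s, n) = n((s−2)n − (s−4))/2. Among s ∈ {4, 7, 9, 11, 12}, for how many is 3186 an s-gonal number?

2

s = 4: P(4, 56) = 3136 and P(4, 57) = 3249; 3186 is not s-gonal.
s = 7: P(7, 36) = 3186. ✓
s = 9: P(9, 30) = 3075 and P(9, 31) = 3286; 3186 is not s-gonal.
s = 11: P(11, 27) = 3186. ✓
s = 12: P(12, 25) = 3025 and P(12, 26) = 3276; 3186 is not s-gonal.
Hits: s ∈ {7, 11} → 2.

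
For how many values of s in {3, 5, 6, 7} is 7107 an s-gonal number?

s = 3: P(3, 118) = 7021 and P(3, 119) = 7140; 7107 is not s-gonal.
s = 5: P(5, 69) = 7107. ✓
s = 6: P(6, 59) = 6903 and P(6, 60) = 7140; 7107 is not s-gonal.
s = 7: P(7, 53) = 6943 and P(7, 54) = 7209; 7107 is not s-gonal.
Hits: s ∈ {5} → 1.

1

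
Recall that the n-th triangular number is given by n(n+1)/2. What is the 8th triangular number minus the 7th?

Consecutive triangular numbers differ by n: T_{8} − T_{7} = 8.

8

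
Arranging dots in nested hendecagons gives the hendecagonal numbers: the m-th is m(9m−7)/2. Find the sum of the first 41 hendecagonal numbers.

104181

Σ i(9i−7)/2 = (9Σi² − 7Σi) / 2 over i = 1..41.
Σi = 861 and Σi² = 23821.
(9·23821 − 7·861) / 2 = 208362/2 = 104181.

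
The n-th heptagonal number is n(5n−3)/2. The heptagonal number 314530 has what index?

355

Set n(5n−3)/2 = 314530, giving 5n² − 3n − 629060 = 0.
The discriminant is 9 + 40·314530 = 12581209, and √12581209 = 3547.
So n = (3 + 3547) / 10 = 3550/10 = 355.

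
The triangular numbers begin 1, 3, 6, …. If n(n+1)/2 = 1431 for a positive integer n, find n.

53

Set n(n+1)/2 = 1431, giving n² + n − 2862 = 0.
So n = (-1 + 107) / 2 = 106/2 = 53.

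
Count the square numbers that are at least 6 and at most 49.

The n-th square number is n².
Smallest index with value ≥ 6: n = 3 (giving 9).
Largest index with value ≤ 49: n = 7 (giving 49).
Indices 3 through 7: 5 terms.

5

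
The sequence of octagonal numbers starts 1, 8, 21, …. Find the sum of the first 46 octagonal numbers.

Σ i(3i−2) = 3Σi² − 2Σi over i = 1..46.
Σi = 1081 and Σi² = 33511.
3·33511 − 2·1081 = 98371.

98371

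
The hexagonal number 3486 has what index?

42

Set n(2n−1) = 3486, giving 2n² − n − 3486 = 0.
The discriminant is 1 + 8·3486 = 27889, and √27889 = 167.
So n = (1 + 167) / 4 = 168/4 = 42.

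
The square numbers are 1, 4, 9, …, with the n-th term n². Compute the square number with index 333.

The 333rd square number is n² with n = 333.
333² = 110889.

110889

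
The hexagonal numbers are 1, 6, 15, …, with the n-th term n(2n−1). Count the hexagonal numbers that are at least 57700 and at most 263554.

193

The n-th hexagonal number is n(2n−1).
Smallest index with value ≥ 57700: n = 171 (giving 58311).
Largest index with value ≤ 263554: n = 363 (giving 263175).
Indices 171 through 363: 193 terms.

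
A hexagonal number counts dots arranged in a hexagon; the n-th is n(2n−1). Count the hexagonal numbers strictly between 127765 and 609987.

299

The n-th hexagonal number is n(2n−1).
Smallest index with value > 127765: n = 254 (giving 128778).
Largest index with value < 609987: n = 552 (giving 608856).
Indices 254 through 552: 299 terms.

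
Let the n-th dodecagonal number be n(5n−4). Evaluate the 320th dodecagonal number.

The 320th dodecagonal number is n(5n−4) with n = 320.
320·(5·320 − 4) = 320·1596 = 510720.

510720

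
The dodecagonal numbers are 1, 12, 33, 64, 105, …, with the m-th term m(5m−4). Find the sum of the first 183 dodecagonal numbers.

Σ i(5i−4) = 5Σi² − 4Σi over i = 1..183.
Σi = 16836 and Σi² = 2059604.
5·2059604 − 4·16836 = 10230676.

10230676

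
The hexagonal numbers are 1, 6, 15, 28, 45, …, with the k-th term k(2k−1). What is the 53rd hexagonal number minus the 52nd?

209

Consecutive hexagonal numbers differ by 4n − 3: here 4·53 − 3 = 209.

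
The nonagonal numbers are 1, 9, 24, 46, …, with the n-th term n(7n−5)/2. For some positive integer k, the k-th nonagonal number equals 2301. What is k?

Set n(7n−5)/2 = 2301, giving 7n² − 5n − 4602 = 0.
The discriminant is 25 + 56·2301 = 128881, and √128881 = 359.
So n = (5 + 359) / 14 = 364/14 = 26.

26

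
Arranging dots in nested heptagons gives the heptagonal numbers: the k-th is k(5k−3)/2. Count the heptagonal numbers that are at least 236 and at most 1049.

The n-th heptagonal number is n(5n−3)/2.
Smallest index with value ≥ 236: n = 11 (giving 286).
Largest index with value ≤ 1049: n = 20 (giving 970).
Indices 11 through 20: 10 terms.

10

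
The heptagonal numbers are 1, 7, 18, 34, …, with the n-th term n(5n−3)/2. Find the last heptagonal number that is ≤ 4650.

Solve n(5n−3)/2 ≤ 4650 for integer n.
n = 43 gives 4558 ≤ 4650, while n = 44 gives 4774 > 4650; so the answer is 4558.

4558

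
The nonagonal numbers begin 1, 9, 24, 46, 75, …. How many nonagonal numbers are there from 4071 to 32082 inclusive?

62

The n-th nonagonal number is n(7n−5)/2.
Smallest index with value ≥ 4071: n = 35 (giving 4200).
Largest index with value ≤ 32082: n = 96 (giving 32016).
Indices 35 through 96: 62 terms.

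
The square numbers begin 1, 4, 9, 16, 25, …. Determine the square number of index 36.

36² = 1296.

1296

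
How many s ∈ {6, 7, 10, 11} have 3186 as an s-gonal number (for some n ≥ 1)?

2

s = 6: P(6, 40) = 3160 and P(6, 41) = 3321; 3186 is not s-gonal.
s = 7: P(7, 36) = 3186. ✓
s = 10: P(10, 28) = 3052 and P(10, 29) = 3277; 3186 is not s-gonal.
s = 11: P(11, 27) = 3186. ✓
Hits: s ∈ {7, 11} → 2.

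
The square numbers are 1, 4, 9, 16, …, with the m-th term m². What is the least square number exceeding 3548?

Solve n² > 3548 for integer n.
The largest n with value ≤ 3548 is 59 (since 3481 ≤ 3548 < 3600), so the first above is n = 60, value 3600.

3600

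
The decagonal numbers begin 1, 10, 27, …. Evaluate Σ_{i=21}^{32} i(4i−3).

Σ i(4i−3) = 4Σi² − 3Σi over i = 21..32.
Σi = 528 − 210 = 318 and Σi² = 11440 − 2870 = 8570.
4·8570 − 3·318 = 33326.

33326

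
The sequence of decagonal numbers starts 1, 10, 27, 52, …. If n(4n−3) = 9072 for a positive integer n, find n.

48

Set n(4n−3) = 9072, giving 4n² − 3n − 9072 = 0.
The discriminant is 9 + 16·9072 = 145161, and √145161 = 381.
So n = (3 + 381) / 8 = 384/8 = 48.
Check: 48·(4·48 − 3) = 9072. ✓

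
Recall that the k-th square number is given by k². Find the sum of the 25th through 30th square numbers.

Σ_{i=25}^{30} i² = 9455 − 4900 = 4555.

4555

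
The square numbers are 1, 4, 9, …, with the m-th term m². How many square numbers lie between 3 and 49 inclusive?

The n-th square number is n².
Smallest index with value ≥ 3: n = 2 (giving 4).
Largest index with value ≤ 49: n = 7 (giving 49).
Indices 2 through 7: 6 terms.

6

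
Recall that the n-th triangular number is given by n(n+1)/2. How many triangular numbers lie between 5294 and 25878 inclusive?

125

The n-th triangular number is n(n+1)/2.
Smallest index with value ≥ 5294: n = 103 (giving 5356).
Largest index with value ≤ 25878: n = 227 (giving 25878).
Indices 103 through 227: 125 terms.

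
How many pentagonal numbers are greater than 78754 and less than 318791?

The n-th pentagonal number is n(3n−1)/2.
Smallest index with value > 78754: n = 230 (giving 79235).
Largest index with value < 318791: n = 461 (giving 318551).
Indices 230 through 461: 232 terms.

232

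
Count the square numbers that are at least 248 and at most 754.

The n-th square number is n².
Smallest index with value ≥ 248: n = 16 (giving 256).
Largest index with value ≤ 754: n = 27 (giving 729).
Indices 16 through 27: 12 terms.

12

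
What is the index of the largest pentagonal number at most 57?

Solve n(3n−1)/2 ≤ 57 for integer n.
n = 6 gives 51 ≤ 57, while n = 7 gives 70 > 57; so the answer is index 6.

6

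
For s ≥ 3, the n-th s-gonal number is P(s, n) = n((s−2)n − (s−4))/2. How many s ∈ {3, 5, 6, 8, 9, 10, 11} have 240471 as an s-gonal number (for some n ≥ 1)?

2

s = 3: P(3, 693) = 240471. ✓
s = 5: P(5, 400) = 239800 and P(5, 401) = 241001; 240471 is not s-gonal.
s = 6: P(6, 347) = 240471. ✓
s = 8: P(8, 283) = 239701 and P(8, 284) = 241400; 240471 is not s-gonal.
s = 9: P(9, 262) = 239599 and P(9, 263) = 241434; 240471 is not s-gonal.
s = 10: P(10, 245) = 239365 and P(10, 246) = 241326; 240471 is not s-gonal.
s = 11: P(11, 231) = 239316 and P(11, 232) = 241396; 240471 is not s-gonal.
Hits: s ∈ {3, 6} → 2.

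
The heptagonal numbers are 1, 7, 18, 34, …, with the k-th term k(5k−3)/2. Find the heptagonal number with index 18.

18·(5·18 − 3)/2 = 18·87/2 = 783.

783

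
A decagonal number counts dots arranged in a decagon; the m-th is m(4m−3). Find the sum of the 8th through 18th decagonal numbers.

7447

Σ i(4i−3) = 4Σi² − 3Σi over i = 8..18.
Σi = 171 − 28 = 143 and Σi² = 2109 − 140 = 1969.
4·1969 − 3·143 = 7447.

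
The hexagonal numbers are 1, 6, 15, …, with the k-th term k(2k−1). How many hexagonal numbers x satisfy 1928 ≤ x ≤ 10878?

43

The n-th hexagonal number is n(2n−1).
Smallest index with value ≥ 1928: n = 32 (giving 2016).
Largest index with value ≤ 10878: n = 74 (giving 10878).
Indices 32 through 74: 43 terms.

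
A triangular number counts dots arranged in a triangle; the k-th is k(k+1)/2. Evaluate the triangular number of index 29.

The 29th triangular number is n(n+1)/2 with n = 29.
29·30/2 = 870/2 = 435.

435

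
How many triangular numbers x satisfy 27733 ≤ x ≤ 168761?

The n-th triangular number is n(n+1)/2.
Smallest index with value ≥ 27733: n = 236 (giving 27966).
Largest index with value ≤ 168761: n = 580 (giving 168490).
Indices 236 through 580: 345 terms.

345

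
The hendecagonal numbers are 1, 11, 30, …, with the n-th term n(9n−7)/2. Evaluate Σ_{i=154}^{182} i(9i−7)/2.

Σ i(9i−7)/2 = (9Σi² − 7Σi) / 2 over i = 154..182.
Σi = 16653 − 11781 = 4872 and Σi² = 2026115 − 1205589 = 820526.
(9·820526 − 7·4872) / 2 = 7350630/2 = 3675315.

3675315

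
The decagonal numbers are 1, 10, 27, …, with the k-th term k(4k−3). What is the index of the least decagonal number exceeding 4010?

Solve n(4n−3) > 4010 for integer n.
The largest n with value ≤ 4010 is 32 (since 4000 ≤ 4010 < 4257), so the first above is n = 33, value 4257.

33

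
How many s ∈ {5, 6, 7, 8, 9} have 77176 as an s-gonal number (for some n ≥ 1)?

1

s = 5: P(5, 226) = 76501 and P(5, 227) = 77180; 77176 is not s-gonal.
s = 6: P(6, 196) = 76636 and P(6, 197) = 77421; 77176 is not s-gonal.
s = 7: P(7, 176) = 77176. ✓
s = 8: P(8, 160) = 76480 and P(8, 161) = 77441; 77176 is not s-gonal.
s = 9: P(9, 148) = 76294 and P(9, 149) = 77331; 77176 is not s-gonal.
Hits: s ∈ {7} → 1.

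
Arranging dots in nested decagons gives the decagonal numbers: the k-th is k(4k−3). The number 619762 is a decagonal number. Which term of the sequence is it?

394

Set n(4n−3) = 619762, giving 4n² − 3n − 619762 = 0.
The discriminant is 9 + 16·619762 = 9916201, and √9916201 = 3149.
So n = (3 + 3149) / 8 = 3152/8 = 394.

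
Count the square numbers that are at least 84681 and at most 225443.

The n-th square number is n².
Smallest index with value ≥ 84681: n = 291 (giving 84681).
Largest index with value ≤ 225443: n = 474 (giving 224676).
Indices 291 through 474: 184 terms.

184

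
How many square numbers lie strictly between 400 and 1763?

21

The n-th square number is n².
Smallest index with value > 400: n = 21 (giving 441).
Largest index with value < 1763: n = 41 (giving 1681).
Indices 21 through 41: 21 terms.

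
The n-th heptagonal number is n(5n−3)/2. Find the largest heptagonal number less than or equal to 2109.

Solve n(5n−3)/2 ≤ 2109 for integer n.
n = 29 gives 2059 ≤ 2109, while n = 30 gives 2205 > 2109; so the answer is 2059.

2059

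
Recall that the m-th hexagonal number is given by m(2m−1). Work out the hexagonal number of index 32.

2016

32·(2·32 − 1) = 32·63 = 2016.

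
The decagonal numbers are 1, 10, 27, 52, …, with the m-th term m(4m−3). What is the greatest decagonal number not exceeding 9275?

9072

Solve n(4n−3) ≤ 9275 for integer n.
n = 48 gives 9072 ≤ 9275, while n = 49 gives 9457 > 9275; so the answer is 9072.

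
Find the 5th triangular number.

5·6/2 = 30/2 = 15.

15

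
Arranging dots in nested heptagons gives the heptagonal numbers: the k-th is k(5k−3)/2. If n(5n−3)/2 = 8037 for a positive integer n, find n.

57

Set n(5n−3)/2 = 8037, giving 5n² − 3n − 16074 = 0.
The discriminant is 9 + 40·8037 = 321489, and √321489 = 567.
So n = (3 + 567) / 10 = 570/10 = 57.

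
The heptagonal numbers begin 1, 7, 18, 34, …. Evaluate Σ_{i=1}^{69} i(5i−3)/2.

Σ i(5i−3)/2 = (5Σi² − 3Σi) / 2 over i = 1..69.
Σi = 2415 and Σi² = 111895.
(5·111895 − 3·2415) / 2 = 552230/2 = 276115.

276115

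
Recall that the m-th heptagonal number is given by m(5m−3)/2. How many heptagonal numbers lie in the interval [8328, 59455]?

The n-th heptagonal number is n(5n−3)/2.
Smallest index with value ≥ 8328: n = 59 (giving 8614).
Largest index with value ≤ 59455: n = 154 (giving 59059).
Indices 59 through 154: 96 terms.

96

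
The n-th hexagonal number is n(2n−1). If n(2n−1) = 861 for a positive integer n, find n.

21

Set n(2n−1) = 861, giving 2n² − n − 861 = 0.
The discriminant is 1 + 8·861 = 6889, and √6889 = 83.
So n = (1 + 83) / 4 = 84/4 = 21.
Check: 21·(2·21 − 1) = 861. ✓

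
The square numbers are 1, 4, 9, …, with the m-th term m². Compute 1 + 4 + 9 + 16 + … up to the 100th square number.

Σ_{i=1}^{100} i² = 100·101·201/6 = 338350.

338350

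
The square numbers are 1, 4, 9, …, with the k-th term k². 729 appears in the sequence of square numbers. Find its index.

27

We need n² = 729, so n = √729 = 27.
Check: 27² = 729. ✓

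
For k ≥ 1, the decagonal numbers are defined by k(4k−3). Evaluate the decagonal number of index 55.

11935

55·(4·55 − 3) = 55·217 = 11935.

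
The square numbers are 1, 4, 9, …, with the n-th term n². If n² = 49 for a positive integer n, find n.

We need n² = 49, so n = √49 = 7.

7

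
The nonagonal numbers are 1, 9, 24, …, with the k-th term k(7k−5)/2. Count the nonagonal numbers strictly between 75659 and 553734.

251

The n-th nonagonal number is n(7n−5)/2.
Smallest index with value > 75659: n = 148 (giving 76294).
Largest index with value < 553734: n = 398 (giving 553419).
Indices 148 through 398: 251 terms.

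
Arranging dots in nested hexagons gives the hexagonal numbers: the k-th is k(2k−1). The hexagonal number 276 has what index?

Set n(2n−1) = 276, giving 2n² − n − 276 = 0.
The discriminant is 1 + 8·276 = 2209, and √2209 = 47.
So n = (1 + 47) / 4 = 48/4 = 12.
Check: 12·(2·12 − 1) = 276. ✓

12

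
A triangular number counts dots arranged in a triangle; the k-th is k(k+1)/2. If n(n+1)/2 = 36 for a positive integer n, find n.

8

Set n(n+1)/2 = 36, giving n² + n − 72 = 0.
So n = (-1 + 17) / 2 = 16/2 = 8.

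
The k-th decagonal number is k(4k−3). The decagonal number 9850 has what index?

Set n(4n−3) = 9850, giving 4n² − 3n − 9850 = 0.
The discriminant is 9 + 16·9850 = 157609, and √157609 = 397.
So n = (3 + 397) / 8 = 400/8 = 50.
Check: 50·(4·50 − 3) = 9850. ✓

50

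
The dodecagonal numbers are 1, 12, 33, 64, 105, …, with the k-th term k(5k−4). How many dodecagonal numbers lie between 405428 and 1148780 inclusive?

The n-th dodecagonal number is n(5n−4).
Smallest index with value ≥ 405428: n = 286 (giving 407836).
Largest index with value ≤ 1148780: n = 479 (giving 1145289).
Indices 286 through 479: 194 terms.

194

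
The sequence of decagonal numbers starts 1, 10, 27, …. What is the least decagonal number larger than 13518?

13747

Solve n(4n−3) > 13518 for integer n.
The largest n with value ≤ 13518 is 58 (since 13282 ≤ 13518 < 13747), so the first above is n = 59, value 13747.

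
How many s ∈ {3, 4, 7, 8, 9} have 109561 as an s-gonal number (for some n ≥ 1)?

s = 3: P(3, 467) = 109278 and P(3, 468) = 109746; 109561 is not s-gonal.
s = 4: P(4, 331) = 109561. ✓
s = 7: P(7, 209) = 108889 and P(7, 210) = 109935; 109561 is not s-gonal.
s = 8: P(8, 191) = 109061 and P(8, 192) = 110208; 109561 is not s-gonal.
s = 9: P(9, 177) = 109209 and P(9, 178) = 110449; 109561 is not s-gonal.
Hits: s ∈ {4} → 1.

1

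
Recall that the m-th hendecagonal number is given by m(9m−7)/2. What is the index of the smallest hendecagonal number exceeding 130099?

Solve n(9n−7)/2 > 130099 for integer n.
The largest n with value ≤ 130099 is 170 (since 129455 ≤ 130099 < 130986), so the first above is n = 171, value 130986.

171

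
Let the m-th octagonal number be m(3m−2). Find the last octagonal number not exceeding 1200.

Solve n(3n−2) ≤ 1200 for integer n.
n = 20 gives 1160 ≤ 1200, while n = 21 gives 1281 > 1200; so the answer is 1160.

1160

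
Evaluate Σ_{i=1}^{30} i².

Σ_{i=1}^{30} i² = 30·31·61/6 = 9455.

9455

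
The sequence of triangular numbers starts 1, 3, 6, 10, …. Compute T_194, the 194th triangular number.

The 194th triangular number is n(n+1)/2 with n = 194.
194·195/2 = 37830/2 = 18915.

18915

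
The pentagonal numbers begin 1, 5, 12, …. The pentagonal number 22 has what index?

4

Set n(3n−1)/2 = 22, giving 3n² − n − 44 = 0.
The discriminant is 1 + 24·22 = 529, and √529 = 23.
So n = (1 + 23) / 6 = 24/6 = 4.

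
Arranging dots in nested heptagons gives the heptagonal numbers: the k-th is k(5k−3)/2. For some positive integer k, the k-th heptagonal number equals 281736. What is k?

336

Set n(5n−3)/2 = 281736, giving 5n² − 3n − 563472 = 0.
So n = (3 + 3357) / 10 = 3360/10 = 336.
Check: 336·(5·336 − 3)/2 = 281736. ✓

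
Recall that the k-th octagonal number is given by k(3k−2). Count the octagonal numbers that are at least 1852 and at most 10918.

The n-th octagonal number is n(3n−2).
Smallest index with value ≥ 1852: n = 26 (giving 1976).
Largest index with value ≤ 10918: n = 60 (giving 10680).
Indices 26 through 60: 35 terms.

35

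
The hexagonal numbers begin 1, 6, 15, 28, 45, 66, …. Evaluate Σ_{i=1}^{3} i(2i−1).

22

Σ i(2i−1) = 2Σi² − Σi over i = 1..3.
Σi = 6 and Σi² = 14.
2·14 − 1·6 = 22.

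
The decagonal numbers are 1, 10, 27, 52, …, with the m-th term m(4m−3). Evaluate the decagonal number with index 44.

The 44th decagonal number is n(4n−3) with n = 44.
44·(4·44 − 3) = 44·173 = 7612.

7612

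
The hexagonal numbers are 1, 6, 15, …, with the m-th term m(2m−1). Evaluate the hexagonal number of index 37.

2701

The 37th hexagonal number is n(2n−1) with n = 37.
37·(2·37 − 1) = 37·73 = 2701.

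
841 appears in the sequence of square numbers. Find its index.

29

We need n² = 841, so n = √841 = 29.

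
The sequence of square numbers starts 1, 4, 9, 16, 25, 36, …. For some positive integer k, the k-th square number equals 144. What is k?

12

We need n² = 144, so n = √144 = 12.
Check: 12² = 144. ✓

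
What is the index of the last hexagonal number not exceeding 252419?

355

Solve n(2n−1) ≤ 252419 for integer n.
n = 355 gives 251695 ≤ 252419, while n = 356 gives 253116 > 252419; so the answer is index 355.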